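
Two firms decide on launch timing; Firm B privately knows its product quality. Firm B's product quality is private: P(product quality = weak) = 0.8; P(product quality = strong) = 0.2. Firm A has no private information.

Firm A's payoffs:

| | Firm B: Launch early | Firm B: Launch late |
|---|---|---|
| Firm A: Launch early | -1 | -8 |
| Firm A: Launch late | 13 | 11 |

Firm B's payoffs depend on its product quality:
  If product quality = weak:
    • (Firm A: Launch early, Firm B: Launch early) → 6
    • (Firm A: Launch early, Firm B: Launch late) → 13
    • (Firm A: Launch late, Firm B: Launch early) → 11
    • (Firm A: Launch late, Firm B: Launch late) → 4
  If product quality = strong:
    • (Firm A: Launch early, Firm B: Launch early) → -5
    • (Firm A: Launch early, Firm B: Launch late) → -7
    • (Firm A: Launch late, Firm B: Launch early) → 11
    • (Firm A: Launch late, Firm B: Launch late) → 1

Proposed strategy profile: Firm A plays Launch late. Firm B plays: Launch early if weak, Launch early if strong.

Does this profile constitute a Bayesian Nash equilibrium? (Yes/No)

Firm A plays Launch late: E[Launch late] = 0.8·(13) + 0.2·(13) = 13; E[Launch early] = -1. Best-responding. ✓
Firm B (product quality weak), facing Launch late: Launch early gives 11, Launch late gives 4. Proposed Launch early is best. ✓
Firm B (product quality strong), facing Launch late: Launch early gives 11, Launch late gives 1. Proposed Launch early is best. ✓

Yes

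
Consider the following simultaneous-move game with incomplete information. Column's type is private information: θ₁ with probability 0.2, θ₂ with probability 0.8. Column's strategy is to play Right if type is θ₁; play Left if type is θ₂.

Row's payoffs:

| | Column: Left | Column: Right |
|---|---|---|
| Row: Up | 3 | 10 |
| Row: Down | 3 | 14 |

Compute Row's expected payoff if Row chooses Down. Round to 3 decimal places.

5.200

E[Down] = 0.2·14 + 0.8·3 = 2.8 + 2.4 = 5.2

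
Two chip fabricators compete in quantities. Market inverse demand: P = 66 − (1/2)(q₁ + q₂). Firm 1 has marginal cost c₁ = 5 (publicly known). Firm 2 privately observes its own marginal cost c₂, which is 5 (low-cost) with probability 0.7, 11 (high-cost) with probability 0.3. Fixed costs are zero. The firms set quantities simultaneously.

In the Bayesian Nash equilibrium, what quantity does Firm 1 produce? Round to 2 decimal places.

41.87

Each type of Firm 2 best-responds to q₁; Firm 1 best-responds to the expected q₂ over Firm 2's types.
Firm 2 with cost c maximizes (66 − (1/2)(q₁+q₂) − c)·q₂, giving q₂(c) = (66 − c − (1/2)q₁).
E[c₂] = 0.7·5 + 0.3·11 = 6.8
Firm 1's FOC against E[q₂] yields q₁ = (66 − 2·5 + E[c₂])/(3/2) = (66 − 10 + 6.8)/(3/2) = 41.8667.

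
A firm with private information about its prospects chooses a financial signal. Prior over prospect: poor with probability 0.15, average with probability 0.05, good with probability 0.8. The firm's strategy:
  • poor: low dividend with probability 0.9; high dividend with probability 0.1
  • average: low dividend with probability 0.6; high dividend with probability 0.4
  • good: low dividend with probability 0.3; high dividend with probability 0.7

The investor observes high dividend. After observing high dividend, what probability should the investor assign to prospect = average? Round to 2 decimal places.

Apply Bayes' rule using the sender's strategy as the likelihood.
P(high dividend) = 0.15·0.1 + 0.05·0.4 + 0.8·0.7 = 0.595
P(average | high dividend) = (0.05·0.4) / 0.595 = 0.02 / 0.595 = 0.0336134

0.03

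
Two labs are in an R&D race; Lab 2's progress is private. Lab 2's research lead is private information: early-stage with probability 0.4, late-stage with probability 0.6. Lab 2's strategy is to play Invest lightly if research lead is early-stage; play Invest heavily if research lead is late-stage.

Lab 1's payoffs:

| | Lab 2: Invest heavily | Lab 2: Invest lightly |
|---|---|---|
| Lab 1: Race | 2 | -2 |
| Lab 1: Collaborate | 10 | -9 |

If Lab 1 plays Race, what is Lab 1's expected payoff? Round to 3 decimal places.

E[Race] = 0.4·(-2) + 0.6·2 = (-0.8) + 1.2 = 0.4

0.400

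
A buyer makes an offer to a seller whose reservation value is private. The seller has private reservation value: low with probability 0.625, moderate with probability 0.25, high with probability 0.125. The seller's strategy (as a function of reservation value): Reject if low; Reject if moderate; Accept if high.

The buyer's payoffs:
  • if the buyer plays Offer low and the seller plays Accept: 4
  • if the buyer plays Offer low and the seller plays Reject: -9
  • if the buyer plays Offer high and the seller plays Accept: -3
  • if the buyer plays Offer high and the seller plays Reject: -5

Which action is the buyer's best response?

E[Offer low] = 0.625·(-9) + 0.25·(-9) + 0.125·(4) = -7.375
E[Offer high] = 0.625·(-5) + 0.25·(-5) + 0.125·(-3) = -4.75
Best response: Offer high (-4.75 is the largest).

Offer high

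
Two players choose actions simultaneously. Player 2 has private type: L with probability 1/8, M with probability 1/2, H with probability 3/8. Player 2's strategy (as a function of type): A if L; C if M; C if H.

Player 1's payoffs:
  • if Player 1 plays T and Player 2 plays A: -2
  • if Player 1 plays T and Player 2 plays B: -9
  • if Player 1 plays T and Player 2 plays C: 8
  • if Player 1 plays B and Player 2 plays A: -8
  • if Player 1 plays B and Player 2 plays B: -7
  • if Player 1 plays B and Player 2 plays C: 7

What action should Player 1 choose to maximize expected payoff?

E[T] = 1/8·(-2) + 1/2·(8) + 3/8·(8) = 27/4
E[B] = 1/8·(-8) + 1/2·(7) + 3/8·(7) = 41/8
Best response: T (27/4 is the largest).

T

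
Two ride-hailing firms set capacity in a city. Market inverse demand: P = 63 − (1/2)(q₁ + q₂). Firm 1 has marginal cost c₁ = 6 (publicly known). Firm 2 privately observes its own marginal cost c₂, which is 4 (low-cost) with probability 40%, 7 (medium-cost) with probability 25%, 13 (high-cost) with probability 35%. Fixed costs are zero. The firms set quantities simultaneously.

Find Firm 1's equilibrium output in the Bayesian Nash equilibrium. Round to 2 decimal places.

Firm 2 with cost c maximizes (63 − (1/2)(q₁+q₂) − c)·q₂, giving q₂(c) = (63 − c − (1/2)q₁).
E[c₂] = 0.4·4 + 0.25·7 + 0.35·13 = 7.9
Firm 1's FOC against E[q₂] yields q₁ = (63 − 2·6 + E[c₂])/(3/2) = (63 − 12 + 7.9)/(3/2) = 39.2667.

39.27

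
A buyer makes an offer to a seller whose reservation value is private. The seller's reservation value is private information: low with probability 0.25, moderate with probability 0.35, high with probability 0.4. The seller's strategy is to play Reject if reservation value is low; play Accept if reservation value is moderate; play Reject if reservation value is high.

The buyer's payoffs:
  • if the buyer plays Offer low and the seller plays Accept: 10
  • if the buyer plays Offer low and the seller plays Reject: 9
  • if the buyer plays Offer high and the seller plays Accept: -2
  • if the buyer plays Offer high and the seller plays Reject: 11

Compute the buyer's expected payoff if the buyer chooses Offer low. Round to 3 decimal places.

9.350

Take the expectation over the seller's reservation value, weighting each type's action by its prior probability.
E[Offer low] = 0.25·9 + 0.35·10 + 0.4·9 = 2.25 + 3.5 + 3.6 = 9.35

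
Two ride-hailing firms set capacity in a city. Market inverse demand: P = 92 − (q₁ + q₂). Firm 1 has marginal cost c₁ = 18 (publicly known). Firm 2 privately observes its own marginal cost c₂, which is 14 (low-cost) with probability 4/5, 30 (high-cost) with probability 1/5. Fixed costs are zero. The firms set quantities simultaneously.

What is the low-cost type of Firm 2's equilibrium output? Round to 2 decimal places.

Type-c best response for Firm 2: q₂(c) = (92 − c)/2 − q₁/2.
Firm 1 maximizes expected profit; its first-order condition is 92 − 2q₁ − E[q₂] − 18 = 0.
Substituting E[q₂] and solving: E[c₂] = 17.2, so q₁ = (92 − 2·18 + 17.2)/3 = 24.4.
q₂(low-cost) = (92 − 14 − 24.4)/2 = 26.8.

26.80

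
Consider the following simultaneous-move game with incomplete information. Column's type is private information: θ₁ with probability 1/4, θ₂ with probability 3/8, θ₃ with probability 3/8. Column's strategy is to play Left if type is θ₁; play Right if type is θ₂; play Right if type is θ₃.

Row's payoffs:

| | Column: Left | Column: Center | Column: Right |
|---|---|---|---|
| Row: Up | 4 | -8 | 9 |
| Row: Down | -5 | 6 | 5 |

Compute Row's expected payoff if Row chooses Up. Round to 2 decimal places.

E[Up] = 1/4·4 + 3/8·9 + 3/8·9 = 1 + 27/8 + 27/8 = 31/4

7.75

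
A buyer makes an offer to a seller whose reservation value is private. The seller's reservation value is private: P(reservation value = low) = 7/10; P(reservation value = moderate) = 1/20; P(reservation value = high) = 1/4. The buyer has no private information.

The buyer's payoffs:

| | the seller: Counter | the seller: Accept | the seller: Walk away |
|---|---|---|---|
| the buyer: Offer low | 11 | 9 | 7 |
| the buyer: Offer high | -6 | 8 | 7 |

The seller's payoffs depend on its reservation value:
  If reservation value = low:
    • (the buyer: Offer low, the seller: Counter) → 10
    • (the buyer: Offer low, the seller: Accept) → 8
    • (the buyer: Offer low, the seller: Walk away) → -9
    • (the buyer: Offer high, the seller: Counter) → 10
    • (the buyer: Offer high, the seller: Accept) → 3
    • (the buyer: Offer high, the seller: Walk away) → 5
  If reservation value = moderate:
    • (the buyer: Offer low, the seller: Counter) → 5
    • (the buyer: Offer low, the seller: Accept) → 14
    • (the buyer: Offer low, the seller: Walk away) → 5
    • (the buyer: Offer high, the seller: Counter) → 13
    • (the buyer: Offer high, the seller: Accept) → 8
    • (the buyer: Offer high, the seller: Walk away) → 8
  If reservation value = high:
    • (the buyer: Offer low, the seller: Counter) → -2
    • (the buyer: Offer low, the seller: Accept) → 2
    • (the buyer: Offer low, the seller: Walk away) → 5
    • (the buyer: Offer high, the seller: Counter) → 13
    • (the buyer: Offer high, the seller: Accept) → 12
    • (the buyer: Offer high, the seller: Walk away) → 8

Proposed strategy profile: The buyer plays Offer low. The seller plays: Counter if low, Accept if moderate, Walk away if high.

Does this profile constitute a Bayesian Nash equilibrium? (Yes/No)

The buyer plays Offer low: E[Offer low] = 7/10·(11) + 1/20·(9) + 1/4·(7) = 99/10; E[Offer high] = -41/20. Best-responding. ✓
The seller (reservation value low), facing Offer low: Counter gives 10, Accept gives 8, Walk away gives -9. Proposed Counter is best. ✓
The seller (reservation value moderate), facing Offer low: Counter gives 5, Accept gives 14, Walk away gives 5. Proposed Accept is best. ✓
The seller (reservation value high), facing Offer low: Counter gives -2, Accept gives 2, Walk away gives 5. Proposed Walk away is best. ✓

Yes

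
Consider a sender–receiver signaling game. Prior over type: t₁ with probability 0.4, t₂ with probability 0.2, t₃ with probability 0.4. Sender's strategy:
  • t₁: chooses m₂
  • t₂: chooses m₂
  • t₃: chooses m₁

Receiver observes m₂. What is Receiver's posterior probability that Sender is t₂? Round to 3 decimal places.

P(m₂) = 0.4·1 + 0.2·1 + 0.4·0 = 0.6
P(t₂ | m₂) = (0.2·1) / 0.6 = 0.2 / 0.6 = 0.333333

0.333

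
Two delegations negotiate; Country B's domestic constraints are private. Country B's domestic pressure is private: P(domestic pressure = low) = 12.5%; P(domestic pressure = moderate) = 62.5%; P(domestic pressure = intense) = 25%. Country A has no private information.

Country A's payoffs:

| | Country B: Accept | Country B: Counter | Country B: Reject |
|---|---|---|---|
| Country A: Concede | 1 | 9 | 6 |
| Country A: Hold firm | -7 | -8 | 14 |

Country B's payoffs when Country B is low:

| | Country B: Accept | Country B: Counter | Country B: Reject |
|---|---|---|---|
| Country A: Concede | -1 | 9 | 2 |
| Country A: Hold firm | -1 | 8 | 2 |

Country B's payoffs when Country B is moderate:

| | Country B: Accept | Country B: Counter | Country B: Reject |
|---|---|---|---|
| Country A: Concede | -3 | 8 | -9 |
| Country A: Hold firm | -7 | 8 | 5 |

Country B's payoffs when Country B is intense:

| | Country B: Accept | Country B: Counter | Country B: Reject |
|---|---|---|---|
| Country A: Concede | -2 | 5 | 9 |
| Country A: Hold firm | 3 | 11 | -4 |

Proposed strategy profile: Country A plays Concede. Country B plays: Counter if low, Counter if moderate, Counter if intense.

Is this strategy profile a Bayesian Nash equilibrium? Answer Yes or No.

Country A plays Concede: E[Concede] = 0.125·(9) + 0.625·(9) + 0.25·(9) = 9; E[Hold firm] = -8. Best-responding. ✓
Country B (domestic pressure low), facing Concede: Accept gives -1, Counter gives 9, Reject gives 2. Proposed Counter is best. ✓
Country B (domestic pressure moderate), facing Concede: Accept gives -3, Counter gives 8, Reject gives -9. Proposed Counter is best. ✓
Country B (domestic pressure intense), facing Concede: Accept gives -2, Counter gives 5, Reject gives 9. Proposed Counter is not best — profitable deviation exists. ✗

No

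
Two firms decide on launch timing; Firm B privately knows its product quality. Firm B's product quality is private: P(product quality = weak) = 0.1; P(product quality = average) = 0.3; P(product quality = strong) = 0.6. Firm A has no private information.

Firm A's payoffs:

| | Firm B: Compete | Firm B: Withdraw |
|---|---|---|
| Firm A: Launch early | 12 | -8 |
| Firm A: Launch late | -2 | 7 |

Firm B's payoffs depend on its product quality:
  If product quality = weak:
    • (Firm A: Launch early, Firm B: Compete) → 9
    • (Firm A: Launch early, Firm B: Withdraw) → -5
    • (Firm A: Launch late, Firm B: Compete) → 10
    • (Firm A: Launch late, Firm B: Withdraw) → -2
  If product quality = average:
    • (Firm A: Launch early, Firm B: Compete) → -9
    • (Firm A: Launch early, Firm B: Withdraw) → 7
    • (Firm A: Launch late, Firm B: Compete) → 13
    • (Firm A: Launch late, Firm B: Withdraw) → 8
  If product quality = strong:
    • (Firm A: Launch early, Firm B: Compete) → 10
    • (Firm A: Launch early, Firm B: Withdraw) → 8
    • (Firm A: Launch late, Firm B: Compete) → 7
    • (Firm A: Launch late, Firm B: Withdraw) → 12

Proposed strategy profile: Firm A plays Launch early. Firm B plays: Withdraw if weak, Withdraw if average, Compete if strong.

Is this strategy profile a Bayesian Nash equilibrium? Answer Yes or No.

No

A profile is a BNE iff every type of every player is best-responding given beliefs about the other side.
Firm A plays Launch early: E[Launch early] = 0.1·(-8) + 0.3·(-8) + 0.6·(12) = 4; E[Launch late] = 1.6. Best-responding. ✓
Firm B (product quality weak), facing Launch early: Compete gives 9, Withdraw gives -5. Proposed Withdraw is not best — profitable deviation exists. ✗
Firm B (product quality average), facing Launch early: Compete gives -9, Withdraw gives 7. Proposed Withdraw is best. ✓
Firm B (product quality strong), facing Launch early: Compete gives 10, Withdraw gives 8. Proposed Compete is best. ✓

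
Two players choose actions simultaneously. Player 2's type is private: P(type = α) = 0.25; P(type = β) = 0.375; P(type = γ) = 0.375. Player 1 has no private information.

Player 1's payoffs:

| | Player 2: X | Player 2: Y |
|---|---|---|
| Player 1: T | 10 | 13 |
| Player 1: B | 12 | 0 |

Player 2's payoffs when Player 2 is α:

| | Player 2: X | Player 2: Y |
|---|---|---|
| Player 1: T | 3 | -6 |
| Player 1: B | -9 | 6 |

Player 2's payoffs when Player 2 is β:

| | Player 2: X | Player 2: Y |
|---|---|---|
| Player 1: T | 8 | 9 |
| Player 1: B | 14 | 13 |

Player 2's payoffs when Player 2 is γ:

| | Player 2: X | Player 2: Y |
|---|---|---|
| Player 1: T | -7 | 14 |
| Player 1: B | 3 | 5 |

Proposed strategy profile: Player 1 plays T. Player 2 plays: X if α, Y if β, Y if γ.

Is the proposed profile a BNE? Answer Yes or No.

Yes

Player 1 plays T: E[T] = 0.25·(10) + 0.375·(13) + 0.375·(13) = 12.25; E[B] = 3. Best-responding. ✓
Player 2 (type α), facing T: X gives 3, Y gives -6. Proposed X is best. ✓
Player 2 (type β), facing T: X gives 8, Y gives 9. Proposed Y is best. ✓
Player 2 (type γ), facing T: X gives -7, Y gives 14. Proposed Y is best. ✓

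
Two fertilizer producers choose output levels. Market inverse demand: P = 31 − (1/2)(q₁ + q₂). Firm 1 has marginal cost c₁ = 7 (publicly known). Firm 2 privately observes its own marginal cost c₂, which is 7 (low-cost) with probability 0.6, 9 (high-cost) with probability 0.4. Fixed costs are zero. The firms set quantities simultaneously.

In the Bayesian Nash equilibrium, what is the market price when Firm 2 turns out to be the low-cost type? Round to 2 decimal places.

14.87

Firm 2 with cost c maximizes (31 − (1/2)(q₁+q₂) − c)·q₂, giving q₂(c) = (31 − c − (1/2)q₁).
E[c₂] = 0.6·7 + 0.4·9 = 7.8
Firm 1's FOC against E[q₂] yields q₁ = (31 − 2·7 + E[c₂])/(3/2) = (31 − 14 + 7.8)/(3/2) = 16.5333.
q₂(low-cost) = 15.7333, so P = 31 − (1/2)·(16.5333 + 15.7333) = 14.8667.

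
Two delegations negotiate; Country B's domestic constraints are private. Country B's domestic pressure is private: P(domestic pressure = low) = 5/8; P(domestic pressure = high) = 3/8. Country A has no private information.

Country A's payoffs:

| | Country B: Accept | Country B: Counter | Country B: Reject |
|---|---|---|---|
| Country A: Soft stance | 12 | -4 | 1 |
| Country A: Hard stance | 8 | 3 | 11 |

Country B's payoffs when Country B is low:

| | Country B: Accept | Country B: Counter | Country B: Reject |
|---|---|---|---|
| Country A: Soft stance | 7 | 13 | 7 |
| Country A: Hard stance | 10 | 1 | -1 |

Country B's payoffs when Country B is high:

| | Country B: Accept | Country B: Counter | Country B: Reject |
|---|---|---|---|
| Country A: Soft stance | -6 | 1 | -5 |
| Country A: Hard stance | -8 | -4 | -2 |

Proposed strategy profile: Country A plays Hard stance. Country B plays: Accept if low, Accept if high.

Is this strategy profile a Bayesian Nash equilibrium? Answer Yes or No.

A profile is a BNE iff every type of every player is best-responding given beliefs about the other side.
Country A plays Hard stance: E[Hard stance] = 5/8·(8) + 3/8·(8) = 8; E[Soft stance] = 12. Not best-responding. ✗
Country B (domestic pressure low), facing Hard stance: Accept gives 10, Counter gives 1, Reject gives -1. Proposed Accept is best. ✓
Country B (domestic pressure high), facing Hard stance: Accept gives -8, Counter gives -4, Reject gives -2. Proposed Accept is not best — profitable deviation exists. ✗

No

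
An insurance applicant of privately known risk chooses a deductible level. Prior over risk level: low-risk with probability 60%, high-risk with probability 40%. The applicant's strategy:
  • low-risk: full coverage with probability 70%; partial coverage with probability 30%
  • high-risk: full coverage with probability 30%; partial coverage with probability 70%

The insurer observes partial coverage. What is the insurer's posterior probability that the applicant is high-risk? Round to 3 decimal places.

P(partial coverage) = 0.6·0.3 + 0.4·0.7 = 0.46
P(high-risk | partial coverage) = (0.4·0.7) / 0.46 = 0.28 / 0.46 = 0.608696

0.609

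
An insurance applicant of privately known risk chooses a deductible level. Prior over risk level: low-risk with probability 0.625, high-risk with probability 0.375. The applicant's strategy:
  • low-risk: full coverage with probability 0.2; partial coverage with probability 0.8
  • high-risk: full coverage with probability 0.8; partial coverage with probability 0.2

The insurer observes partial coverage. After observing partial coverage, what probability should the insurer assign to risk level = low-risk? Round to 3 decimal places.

Apply Bayes' rule using the sender's strategy as the likelihood.
P(partial coverage) = 0.625·0.8 + 0.375·0.2 = 0.575
P(low-risk | partial coverage) = (0.625·0.8) / 0.575 = 0.5 / 0.575 = 0.869565

0.870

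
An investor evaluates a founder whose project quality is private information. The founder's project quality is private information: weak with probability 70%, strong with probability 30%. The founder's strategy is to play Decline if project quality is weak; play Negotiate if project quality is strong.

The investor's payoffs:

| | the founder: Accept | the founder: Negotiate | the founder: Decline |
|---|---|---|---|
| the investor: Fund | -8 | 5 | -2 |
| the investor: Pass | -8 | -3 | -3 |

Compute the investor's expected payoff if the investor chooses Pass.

E[Pass] = 0.7·(-3) + 0.3·(-3) = (-2.1) + (-0.9) = -3

-3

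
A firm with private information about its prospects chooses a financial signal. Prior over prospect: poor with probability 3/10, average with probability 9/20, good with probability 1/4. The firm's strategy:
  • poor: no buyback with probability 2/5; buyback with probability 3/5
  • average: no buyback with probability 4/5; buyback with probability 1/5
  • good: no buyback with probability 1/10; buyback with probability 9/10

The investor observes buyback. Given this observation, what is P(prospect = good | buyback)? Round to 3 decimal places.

P(buyback) = (3/10)·(3/5) + (9/20)·(1/5) + (1/4)·(9/10) = 99/200
P(good | buyback) = ((1/4)·(9/10)) / (99/200) = (9/40) / (99/200) = 5/11

0.455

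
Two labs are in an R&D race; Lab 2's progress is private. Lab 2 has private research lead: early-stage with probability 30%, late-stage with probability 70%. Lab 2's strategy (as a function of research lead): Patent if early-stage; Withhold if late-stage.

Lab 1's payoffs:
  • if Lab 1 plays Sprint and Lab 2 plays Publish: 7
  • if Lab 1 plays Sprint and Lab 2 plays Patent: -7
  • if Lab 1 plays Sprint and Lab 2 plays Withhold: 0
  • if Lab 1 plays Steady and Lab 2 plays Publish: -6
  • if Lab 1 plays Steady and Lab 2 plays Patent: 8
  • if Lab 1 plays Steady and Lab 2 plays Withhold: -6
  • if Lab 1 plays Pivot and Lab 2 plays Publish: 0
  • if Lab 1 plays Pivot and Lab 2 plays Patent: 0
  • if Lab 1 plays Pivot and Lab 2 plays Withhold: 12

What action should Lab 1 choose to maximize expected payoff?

Pivot

Compute Lab 1's expected payoff for each action, taking the expectation over Lab 2's type.
E[Sprint] = 0.3·(-7) + 0.7·(0) = -2.1
E[Steady] = 0.3·(8) + 0.7·(-6) = -1.8
E[Pivot] = 0.3·(0) + 0.7·(12) = 8.4
Best response: Pivot (8.4 is the largest).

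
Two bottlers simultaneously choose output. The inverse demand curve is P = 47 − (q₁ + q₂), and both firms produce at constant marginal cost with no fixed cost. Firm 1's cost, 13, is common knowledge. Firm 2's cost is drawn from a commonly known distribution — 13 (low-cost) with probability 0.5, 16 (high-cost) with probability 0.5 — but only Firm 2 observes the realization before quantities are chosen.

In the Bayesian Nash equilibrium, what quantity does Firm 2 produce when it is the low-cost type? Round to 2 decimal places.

Each type of Firm 2 best-responds to q₁; Firm 1 best-responds to the expected q₂ over Firm 2's types.
Firm 2 with cost c maximizes (47 − (q₁+q₂) − c)·q₂, giving q₂(c) = (47 − c − q₁)/2.
E[c₂] = 0.5·13 + 0.5·16 = 14.5
Firm 1's FOC against E[q₂] yields q₁ = (47 − 2·13 + E[c₂])/3 = (47 − 26 + 14.5)/3 = 11.8333.
q₂(low-cost) = (47 − 13 − 11.8333)/2 = 11.0833.

11.08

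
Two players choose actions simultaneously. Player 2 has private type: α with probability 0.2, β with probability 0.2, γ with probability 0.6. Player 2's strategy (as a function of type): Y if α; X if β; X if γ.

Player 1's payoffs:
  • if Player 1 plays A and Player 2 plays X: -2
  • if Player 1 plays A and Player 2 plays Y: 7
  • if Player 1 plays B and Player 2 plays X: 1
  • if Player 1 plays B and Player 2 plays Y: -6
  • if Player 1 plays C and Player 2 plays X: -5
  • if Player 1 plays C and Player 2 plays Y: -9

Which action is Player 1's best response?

E[A] = 0.2·(7) + 0.2·(-2) + 0.6·(-2) = -0.2
E[B] = 0.2·(-6) + 0.2·(1) + 0.6·(1) = -0.4
E[C] = 0.2·(-9) + 0.2·(-5) + 0.6·(-5) = -5.8
Best response: A (-0.2 is the largest).

A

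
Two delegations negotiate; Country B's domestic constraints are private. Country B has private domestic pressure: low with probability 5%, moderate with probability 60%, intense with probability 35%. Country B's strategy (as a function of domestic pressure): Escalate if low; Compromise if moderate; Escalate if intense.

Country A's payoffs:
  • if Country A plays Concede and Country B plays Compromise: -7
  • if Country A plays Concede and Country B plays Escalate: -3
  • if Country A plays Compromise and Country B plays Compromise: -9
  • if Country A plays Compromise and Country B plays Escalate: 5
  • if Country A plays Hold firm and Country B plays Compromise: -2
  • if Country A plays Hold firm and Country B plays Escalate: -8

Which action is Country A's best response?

Compromise

Compute Country A's expected payoff for each action, taking the expectation over Country B's type.
E[Concede] = 0.05·(-3) + 0.6·(-7) + 0.35·(-3) = -5.4
E[Compromise] = 0.05·(5) + 0.6·(-9) + 0.35·(5) = -3.4
E[Hold firm] = 0.05·(-8) + 0.6·(-2) + 0.35·(-8) = -4.4
Best response: Compromise (-3.4 is the largest).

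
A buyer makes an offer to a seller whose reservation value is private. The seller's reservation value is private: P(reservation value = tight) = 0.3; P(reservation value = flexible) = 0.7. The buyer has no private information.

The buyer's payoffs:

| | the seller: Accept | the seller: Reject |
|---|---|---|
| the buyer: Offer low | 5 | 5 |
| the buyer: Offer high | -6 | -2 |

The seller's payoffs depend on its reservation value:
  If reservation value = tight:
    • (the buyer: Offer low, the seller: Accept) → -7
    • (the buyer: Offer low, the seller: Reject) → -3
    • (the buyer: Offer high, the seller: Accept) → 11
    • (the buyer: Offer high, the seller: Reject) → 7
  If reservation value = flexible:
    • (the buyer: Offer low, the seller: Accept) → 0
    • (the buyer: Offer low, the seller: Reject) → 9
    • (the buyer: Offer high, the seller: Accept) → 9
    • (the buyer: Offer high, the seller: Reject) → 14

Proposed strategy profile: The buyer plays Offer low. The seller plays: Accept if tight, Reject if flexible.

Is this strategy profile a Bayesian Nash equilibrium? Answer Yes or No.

No

The buyer plays Offer low: E[Offer low] = 0.3·(5) + 0.7·(5) = 5; E[Offer high] = -3.2. Best-responding. ✓
The seller (reservation value tight), facing Offer low: Accept gives -7, Reject gives -3. Proposed Accept is not best — profitable deviation exists. ✗
The seller (reservation value flexible), facing Offer low: Accept gives 0, Reject gives 9. Proposed Reject is best. ✓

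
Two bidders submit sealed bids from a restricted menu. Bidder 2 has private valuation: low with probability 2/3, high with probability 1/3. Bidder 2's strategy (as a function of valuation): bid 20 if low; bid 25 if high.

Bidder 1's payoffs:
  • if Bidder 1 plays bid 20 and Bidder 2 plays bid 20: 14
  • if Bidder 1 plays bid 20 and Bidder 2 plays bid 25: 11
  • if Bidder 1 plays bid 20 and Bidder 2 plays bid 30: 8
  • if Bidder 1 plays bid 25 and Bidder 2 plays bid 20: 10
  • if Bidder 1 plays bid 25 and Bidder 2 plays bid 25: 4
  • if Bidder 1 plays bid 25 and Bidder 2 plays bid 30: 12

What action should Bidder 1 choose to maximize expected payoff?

bid 20

Compute Bidder 1's expected payoff for each action, taking the expectation over Bidder 2's type.
E[bid 20] = 2/3·(14) + 1/3·(11) = 13
E[bid 25] = 2/3·(10) + 1/3·(4) = 8
Best response: bid 20 (13 is the largest).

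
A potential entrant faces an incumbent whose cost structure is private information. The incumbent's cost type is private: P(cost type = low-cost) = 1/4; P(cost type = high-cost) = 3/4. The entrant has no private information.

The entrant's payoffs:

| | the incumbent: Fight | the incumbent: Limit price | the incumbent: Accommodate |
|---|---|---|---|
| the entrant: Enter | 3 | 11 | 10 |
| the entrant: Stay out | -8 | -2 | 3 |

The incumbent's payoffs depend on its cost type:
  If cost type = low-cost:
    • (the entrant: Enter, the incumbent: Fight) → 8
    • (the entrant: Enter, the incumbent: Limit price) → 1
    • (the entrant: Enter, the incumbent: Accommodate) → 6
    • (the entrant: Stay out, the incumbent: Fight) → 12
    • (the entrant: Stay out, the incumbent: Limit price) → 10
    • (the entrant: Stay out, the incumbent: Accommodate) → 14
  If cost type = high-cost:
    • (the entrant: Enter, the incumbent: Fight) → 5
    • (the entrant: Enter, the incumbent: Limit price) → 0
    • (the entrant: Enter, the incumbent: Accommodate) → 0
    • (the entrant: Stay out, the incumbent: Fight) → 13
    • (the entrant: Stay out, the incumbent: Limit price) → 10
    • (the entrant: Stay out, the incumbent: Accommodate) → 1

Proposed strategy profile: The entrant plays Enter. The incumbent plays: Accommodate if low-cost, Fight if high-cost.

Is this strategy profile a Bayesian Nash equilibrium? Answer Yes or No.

No

A profile is a BNE iff every type of every player is best-responding given beliefs about the other side.
The entrant plays Enter: E[Enter] = 1/4·(10) + 3/4·(3) = 19/4; E[Stay out] = -21/4. Best-responding. ✓
The incumbent (cost type low-cost), facing Enter: Fight gives 8, Limit price gives 1, Accommodate gives 6. Proposed Accommodate is not best — profitable deviation exists. ✗
The incumbent (cost type high-cost), facing Enter: Fight gives 5, Limit price gives 0, Accommodate gives 0. Proposed Fight is best. ✓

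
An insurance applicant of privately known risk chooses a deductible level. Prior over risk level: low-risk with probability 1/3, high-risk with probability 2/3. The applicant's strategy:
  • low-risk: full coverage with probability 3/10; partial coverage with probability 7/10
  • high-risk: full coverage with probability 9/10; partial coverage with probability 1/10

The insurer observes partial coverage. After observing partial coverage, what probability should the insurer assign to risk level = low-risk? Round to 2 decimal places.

0.78

Apply Bayes' rule using the sender's strategy as the likelihood.
P(partial coverage) = (1/3)·(7/10) + (2/3)·(1/10) = 3/10
P(low-risk | partial coverage) = ((1/3)·(7/10)) / (3/10) = (7/30) / (3/10) = 7/9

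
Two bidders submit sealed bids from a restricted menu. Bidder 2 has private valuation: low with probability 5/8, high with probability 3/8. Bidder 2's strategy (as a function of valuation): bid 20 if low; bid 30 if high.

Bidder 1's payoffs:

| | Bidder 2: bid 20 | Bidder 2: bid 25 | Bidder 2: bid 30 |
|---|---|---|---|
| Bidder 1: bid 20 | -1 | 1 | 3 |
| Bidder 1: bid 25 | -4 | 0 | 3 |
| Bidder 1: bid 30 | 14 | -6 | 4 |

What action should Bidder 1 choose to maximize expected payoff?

Compute Bidder 1's expected payoff for each action, taking the expectation over Bidder 2's type.
E[bid 20] = 5/8·(-1) + 3/8·(3) = 1/2
E[bid 25] = 5/8·(-4) + 3/8·(3) = -11/8
E[bid 30] = 5/8·(14) + 3/8·(4) = 41/4
Best response: bid 30 (41/4 is the largest).

bid 30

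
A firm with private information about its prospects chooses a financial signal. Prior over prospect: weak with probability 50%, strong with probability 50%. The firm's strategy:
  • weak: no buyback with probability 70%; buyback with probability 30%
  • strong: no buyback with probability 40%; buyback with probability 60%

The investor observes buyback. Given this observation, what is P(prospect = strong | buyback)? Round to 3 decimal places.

P(buyback) = 0.5·0.3 + 0.5·0.6 = 0.45
P(strong | buyback) = (0.5·0.6) / 0.45 = 0.3 / 0.45 = 0.666667

0.667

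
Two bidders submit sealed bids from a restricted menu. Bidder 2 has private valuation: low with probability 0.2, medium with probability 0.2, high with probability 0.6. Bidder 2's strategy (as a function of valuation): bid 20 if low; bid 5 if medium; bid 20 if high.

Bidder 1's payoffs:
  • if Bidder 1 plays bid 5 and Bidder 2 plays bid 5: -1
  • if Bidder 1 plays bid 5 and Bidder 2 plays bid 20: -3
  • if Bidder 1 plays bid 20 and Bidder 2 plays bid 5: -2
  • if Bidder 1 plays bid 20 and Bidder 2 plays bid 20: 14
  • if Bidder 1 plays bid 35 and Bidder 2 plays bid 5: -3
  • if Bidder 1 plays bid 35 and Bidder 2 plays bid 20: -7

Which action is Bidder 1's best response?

bid 20

E[bid 5] = 0.2·(-3) + 0.2·(-1) + 0.6·(-3) = -2.6
E[bid 20] = 0.2·(14) + 0.2·(-2) + 0.6·(14) = 10.8
E[bid 35] = 0.2·(-7) + 0.2·(-3) + 0.6·(-7) = -6.2
Best response: bid 20 (10.8 is the largest).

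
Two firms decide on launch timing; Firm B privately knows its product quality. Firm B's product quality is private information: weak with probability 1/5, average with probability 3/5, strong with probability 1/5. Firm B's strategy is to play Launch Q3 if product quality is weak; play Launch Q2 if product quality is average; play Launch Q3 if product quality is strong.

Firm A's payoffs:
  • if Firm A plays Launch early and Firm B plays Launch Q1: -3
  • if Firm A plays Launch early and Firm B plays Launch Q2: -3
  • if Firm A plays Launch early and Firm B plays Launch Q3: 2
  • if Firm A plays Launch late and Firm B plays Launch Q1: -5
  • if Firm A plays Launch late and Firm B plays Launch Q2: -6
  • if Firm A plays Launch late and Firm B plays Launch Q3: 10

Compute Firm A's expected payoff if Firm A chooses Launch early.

Take the expectation over Firm B's product quality, weighting each type's action by its prior probability.
E[Launch early] = 1/5·2 + 3/5·(-3) + 1/5·2 = 2/5 + (-9/5) + 2/5 = -1

-1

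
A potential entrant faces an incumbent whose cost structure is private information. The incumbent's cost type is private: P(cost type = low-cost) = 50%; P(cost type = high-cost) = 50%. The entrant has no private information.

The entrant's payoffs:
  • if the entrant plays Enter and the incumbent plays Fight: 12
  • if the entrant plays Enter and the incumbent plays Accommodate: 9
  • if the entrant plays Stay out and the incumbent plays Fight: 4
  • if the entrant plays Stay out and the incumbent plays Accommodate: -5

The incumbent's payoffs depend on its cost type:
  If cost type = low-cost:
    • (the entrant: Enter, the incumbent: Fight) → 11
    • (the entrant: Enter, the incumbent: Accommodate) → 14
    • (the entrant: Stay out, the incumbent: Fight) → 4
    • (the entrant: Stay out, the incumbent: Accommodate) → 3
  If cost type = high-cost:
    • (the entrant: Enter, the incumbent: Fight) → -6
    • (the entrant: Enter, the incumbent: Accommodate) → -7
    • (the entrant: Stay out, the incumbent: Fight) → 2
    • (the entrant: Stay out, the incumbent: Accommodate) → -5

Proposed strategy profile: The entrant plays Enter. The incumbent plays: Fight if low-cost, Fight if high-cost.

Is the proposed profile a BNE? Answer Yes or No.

No

The entrant plays Enter: E[Enter] = 0.5·(12) + 0.5·(12) = 12; E[Stay out] = 4. Best-responding. ✓
The incumbent (cost type low-cost), facing Enter: Fight gives 11, Accommodate gives 14. Proposed Fight is not best — profitable deviation exists. ✗
The incumbent (cost type high-cost), facing Enter: Fight gives -6, Accommodate gives -7. Proposed Fight is best. ✓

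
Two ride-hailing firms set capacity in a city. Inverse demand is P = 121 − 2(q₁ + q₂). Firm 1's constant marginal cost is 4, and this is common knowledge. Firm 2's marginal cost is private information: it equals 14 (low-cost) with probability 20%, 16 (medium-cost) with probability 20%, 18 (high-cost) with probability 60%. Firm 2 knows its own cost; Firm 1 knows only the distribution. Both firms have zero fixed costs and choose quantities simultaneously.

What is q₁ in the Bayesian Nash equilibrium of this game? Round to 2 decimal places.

Each type of Firm 2 best-responds to q₁; Firm 1 best-responds to the expected q₂ over Firm 2's types.
Firm 2 with cost c maximizes (121 − 2(q₁+q₂) − c)·q₂, giving q₂(c) = (121 − c − 2q₁)/4.
E[c₂] = 0.2·14 + 0.2·16 + 0.6·18 = 16.8
Firm 1's FOC against E[q₂] yields q₁ = (121 − 2·4 + E[c₂])/6 = (121 − 8 + 16.8)/6 = 21.6333.

21.63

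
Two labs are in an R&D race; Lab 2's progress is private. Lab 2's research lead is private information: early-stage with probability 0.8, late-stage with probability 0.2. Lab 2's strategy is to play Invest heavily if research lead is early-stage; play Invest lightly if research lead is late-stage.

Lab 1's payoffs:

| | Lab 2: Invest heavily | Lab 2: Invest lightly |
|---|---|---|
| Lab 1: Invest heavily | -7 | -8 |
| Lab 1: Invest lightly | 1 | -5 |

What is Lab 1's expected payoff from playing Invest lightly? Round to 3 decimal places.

-0.200

Take the expectation over Lab 2's research lead, weighting each type's action by its prior probability.
E[Invest lightly] = 0.8·1 + 0.2·(-5) = 0.8 + (-1) = -0.2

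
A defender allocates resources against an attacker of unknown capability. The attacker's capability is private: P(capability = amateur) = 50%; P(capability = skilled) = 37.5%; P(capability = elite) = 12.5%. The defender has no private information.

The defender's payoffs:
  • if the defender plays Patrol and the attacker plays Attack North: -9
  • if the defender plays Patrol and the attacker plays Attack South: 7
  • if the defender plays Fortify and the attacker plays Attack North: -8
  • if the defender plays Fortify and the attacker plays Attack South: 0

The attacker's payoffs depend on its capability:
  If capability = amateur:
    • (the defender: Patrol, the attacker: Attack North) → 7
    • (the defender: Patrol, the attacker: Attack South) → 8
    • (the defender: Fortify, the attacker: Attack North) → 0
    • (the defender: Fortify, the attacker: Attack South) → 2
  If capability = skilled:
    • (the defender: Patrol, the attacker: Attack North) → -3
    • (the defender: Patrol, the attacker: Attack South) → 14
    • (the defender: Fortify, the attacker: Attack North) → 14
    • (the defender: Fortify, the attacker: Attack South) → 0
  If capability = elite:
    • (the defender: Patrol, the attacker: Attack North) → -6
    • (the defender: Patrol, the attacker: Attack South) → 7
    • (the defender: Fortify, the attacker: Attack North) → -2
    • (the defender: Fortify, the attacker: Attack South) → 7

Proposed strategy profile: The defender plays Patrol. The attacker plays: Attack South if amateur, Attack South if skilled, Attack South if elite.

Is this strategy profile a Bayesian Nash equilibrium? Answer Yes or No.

Yes

The defender plays Patrol: E[Patrol] = 0.5·(7) + 0.375·(7) + 0.125·(7) = 7; E[Fortify] = 0. Best-responding. ✓
The attacker (capability amateur), facing Patrol: Attack North gives 7, Attack South gives 8. Proposed Attack South is best. ✓
The attacker (capability skilled), facing Patrol: Attack North gives -3, Attack South gives 14. Proposed Attack South is best. ✓
The attacker (capability elite), facing Patrol: Attack North gives -6, Attack South gives 7. Proposed Attack South is best. ✓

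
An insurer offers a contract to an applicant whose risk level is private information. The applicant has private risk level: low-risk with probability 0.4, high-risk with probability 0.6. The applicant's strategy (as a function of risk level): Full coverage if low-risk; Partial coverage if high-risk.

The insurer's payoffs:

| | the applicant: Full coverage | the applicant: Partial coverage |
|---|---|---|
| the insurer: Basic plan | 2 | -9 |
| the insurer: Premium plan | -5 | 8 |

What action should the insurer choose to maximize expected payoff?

Premium plan

E[Basic plan] = 0.4·(2) + 0.6·(-9) = -4.6
E[Premium plan] = 0.4·(-5) + 0.6·(8) = 2.8
Best response: Premium plan (2.8 is the largest).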